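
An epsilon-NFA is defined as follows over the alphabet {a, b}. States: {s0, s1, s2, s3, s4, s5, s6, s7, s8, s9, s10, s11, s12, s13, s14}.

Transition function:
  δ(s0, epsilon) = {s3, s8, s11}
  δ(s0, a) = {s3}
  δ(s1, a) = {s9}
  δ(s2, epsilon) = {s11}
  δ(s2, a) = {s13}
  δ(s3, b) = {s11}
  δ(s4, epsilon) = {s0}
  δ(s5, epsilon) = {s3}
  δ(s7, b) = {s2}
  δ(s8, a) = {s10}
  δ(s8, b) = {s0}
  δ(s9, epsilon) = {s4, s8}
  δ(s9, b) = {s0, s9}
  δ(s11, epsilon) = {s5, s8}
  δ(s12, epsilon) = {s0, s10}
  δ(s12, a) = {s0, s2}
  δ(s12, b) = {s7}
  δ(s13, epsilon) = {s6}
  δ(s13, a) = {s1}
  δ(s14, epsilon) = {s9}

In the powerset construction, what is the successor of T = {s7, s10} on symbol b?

{s2, s3, s5, s8, s11}

s7 on b → {s2}.
No b-transition from s10.
Union after reading b: {s2}.
Now take the epsilon-closure:
From s2 via epsilon: add s11.
From s11 via epsilon: add s5, s8.
From s5 via epsilon: add s3.
No new states can be added; the closed set is {s2, s3, s5, s8, s11}.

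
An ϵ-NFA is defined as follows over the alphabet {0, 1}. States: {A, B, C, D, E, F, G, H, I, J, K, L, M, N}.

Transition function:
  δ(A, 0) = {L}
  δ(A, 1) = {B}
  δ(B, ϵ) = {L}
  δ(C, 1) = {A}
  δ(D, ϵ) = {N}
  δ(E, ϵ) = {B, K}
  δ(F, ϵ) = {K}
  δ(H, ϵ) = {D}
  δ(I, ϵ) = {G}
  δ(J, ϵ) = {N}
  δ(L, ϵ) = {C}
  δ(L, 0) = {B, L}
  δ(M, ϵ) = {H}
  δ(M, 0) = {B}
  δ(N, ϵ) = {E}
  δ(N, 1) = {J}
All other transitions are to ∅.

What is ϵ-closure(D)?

Start with {D}.
From D via ϵ: add N.
From N via ϵ: add E.
From E via ϵ: add B, K.
From B via ϵ: add L.
From L via ϵ: add C.
No new states can be added; the closed set is {B, C, D, E, K, L, N}.

{B, C, D, E, K, L, N}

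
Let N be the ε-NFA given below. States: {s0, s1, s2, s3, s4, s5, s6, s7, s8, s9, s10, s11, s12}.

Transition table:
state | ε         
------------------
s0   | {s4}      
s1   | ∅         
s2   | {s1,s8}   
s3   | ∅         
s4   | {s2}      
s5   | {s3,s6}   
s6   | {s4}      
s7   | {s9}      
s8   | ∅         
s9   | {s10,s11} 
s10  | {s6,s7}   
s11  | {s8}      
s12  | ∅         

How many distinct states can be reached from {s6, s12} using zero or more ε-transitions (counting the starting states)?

6

Start with {s6, s12}.
From s6 via ε: add s4.
From s4 via ε: add s2.
From s2 via ε: add s1, s8.
ε-closure = {s1, s2, s4, s6, s8, s12}, which has 6 states.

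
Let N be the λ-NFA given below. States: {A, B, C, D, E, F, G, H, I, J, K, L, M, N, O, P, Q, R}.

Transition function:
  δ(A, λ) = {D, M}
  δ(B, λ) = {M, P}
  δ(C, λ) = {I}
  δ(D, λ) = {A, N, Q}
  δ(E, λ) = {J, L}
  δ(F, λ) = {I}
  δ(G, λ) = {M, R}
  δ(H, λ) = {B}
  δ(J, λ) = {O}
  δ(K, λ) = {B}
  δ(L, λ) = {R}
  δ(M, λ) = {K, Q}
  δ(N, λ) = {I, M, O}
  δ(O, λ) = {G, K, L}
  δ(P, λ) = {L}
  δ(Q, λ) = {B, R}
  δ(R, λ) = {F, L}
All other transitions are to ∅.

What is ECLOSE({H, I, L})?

Start with {H, I, L}.
From H via λ: add B.
From L via λ: add R.
From B via λ: add M, P.
From R via λ: add F.
From M via λ: add K, Q.
No new states can be added; the closed set is {B, F, H, I, K, L, M, P, Q, R}.

{B, F, H, I, K, L, M, P, Q, R}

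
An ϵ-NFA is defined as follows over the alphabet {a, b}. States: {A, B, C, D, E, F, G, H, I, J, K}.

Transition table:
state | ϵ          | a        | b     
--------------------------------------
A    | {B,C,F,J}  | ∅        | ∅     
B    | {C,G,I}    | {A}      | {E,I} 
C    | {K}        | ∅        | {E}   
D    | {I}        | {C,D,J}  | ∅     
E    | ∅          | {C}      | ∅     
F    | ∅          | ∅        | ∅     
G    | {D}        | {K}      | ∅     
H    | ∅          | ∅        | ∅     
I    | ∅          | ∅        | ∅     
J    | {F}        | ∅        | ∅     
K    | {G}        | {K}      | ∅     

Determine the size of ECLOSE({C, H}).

Start with {C, H}.
From C via ϵ: add K.
From K via ϵ: add G.
From G via ϵ: add D.
From D via ϵ: add I.
ϵ-closure = {C, D, G, H, I, K}, which has 6 states.

6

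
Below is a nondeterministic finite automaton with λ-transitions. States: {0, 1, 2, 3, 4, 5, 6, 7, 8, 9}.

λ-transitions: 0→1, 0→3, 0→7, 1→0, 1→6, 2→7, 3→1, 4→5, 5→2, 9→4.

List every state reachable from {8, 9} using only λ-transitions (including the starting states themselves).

{2, 4, 5, 7, 8, 9}

Start with {8, 9}.
From 9 via λ: add 4.
From 4 via λ: add 5.
From 5 via λ: add 2.
From 2 via λ: add 7.
No new states can be added; the closed set is {2, 4, 5, 7, 8, 9}.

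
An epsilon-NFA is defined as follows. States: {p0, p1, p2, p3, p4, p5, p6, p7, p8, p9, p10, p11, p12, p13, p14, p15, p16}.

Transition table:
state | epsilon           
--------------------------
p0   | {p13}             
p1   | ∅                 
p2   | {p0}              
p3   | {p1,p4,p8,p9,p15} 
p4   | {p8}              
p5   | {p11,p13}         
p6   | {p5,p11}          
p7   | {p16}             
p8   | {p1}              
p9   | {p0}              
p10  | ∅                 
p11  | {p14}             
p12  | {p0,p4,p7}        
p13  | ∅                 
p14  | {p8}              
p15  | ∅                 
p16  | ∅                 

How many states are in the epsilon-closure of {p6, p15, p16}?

Start with {p6, p15, p16}.
From p6 via epsilon: add p5, p11.
From p5 via epsilon: add p13.
From p11 via epsilon: add p14.
From p14 via epsilon: add p8.
From p8 via epsilon: add p1.
epsilon-closure = {p1, p5, p6, p8, p11, p13, p14, p15, p16}, which has 9 states.

9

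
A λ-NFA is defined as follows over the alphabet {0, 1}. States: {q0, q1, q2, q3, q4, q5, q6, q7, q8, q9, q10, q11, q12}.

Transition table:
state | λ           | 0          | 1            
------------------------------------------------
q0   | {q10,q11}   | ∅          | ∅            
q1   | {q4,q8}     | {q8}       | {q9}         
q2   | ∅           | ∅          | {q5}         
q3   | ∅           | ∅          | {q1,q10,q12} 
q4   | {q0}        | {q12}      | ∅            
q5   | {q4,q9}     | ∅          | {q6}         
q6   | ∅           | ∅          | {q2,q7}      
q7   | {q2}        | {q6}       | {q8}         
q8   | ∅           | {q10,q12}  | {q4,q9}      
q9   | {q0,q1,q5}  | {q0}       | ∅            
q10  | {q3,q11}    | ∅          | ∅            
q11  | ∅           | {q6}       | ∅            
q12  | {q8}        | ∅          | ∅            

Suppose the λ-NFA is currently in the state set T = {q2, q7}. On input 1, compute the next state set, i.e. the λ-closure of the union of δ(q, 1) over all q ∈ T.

q2 on 1 → {q5}.
q7 on 1 → {q8}.
Union after reading 1: {q5, q8}.
Now take the λ-closure:
From q5 via λ: add q4, q9.
From q4 via λ: add q0.
From q9 via λ: add q1.
From q0 via λ: add q10, q11.
From q10 via λ: add q3.
No new states can be added; the closed set is {q0, q1, q3, q4, q5, q8, q9, q10, q11}.

{q0, q1, q3, q4, q5, q8, q9, q10, q11}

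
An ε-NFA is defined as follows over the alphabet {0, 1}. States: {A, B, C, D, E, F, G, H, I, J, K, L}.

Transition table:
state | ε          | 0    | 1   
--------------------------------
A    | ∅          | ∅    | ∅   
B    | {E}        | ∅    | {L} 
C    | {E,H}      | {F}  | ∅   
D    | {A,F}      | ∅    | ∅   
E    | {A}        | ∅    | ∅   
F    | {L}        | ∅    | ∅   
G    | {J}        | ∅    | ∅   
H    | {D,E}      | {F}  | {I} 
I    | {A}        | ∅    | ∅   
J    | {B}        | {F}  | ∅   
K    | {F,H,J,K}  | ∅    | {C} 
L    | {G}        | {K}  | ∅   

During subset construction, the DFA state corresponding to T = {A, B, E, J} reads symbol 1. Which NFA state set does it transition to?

B on 1 → {L}.
No 1-transition from A, E, J.
Union after reading 1: {L}.
Now take the ε-closure:
From L via ε: add G.
From G via ε: add J.
From J via ε: add B.
From B via ε: add E.
From E via ε: add A.
No new states can be added; the closed set is {A, B, E, G, J, L}.

{A, B, E, G, J, L}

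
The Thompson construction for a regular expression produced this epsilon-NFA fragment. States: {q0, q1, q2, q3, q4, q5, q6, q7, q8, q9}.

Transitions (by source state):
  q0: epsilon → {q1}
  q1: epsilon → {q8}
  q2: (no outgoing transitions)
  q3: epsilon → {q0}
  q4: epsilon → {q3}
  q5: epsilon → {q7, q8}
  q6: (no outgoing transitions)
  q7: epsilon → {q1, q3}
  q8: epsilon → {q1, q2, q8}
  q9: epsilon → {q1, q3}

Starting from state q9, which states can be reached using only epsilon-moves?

{q0, q1, q2, q3, q8, q9}

Start with {q9}.
From q9 via epsilon: add q1, q3.
From q1 via epsilon: add q8.
From q3 via epsilon: add q0.
From q8 via epsilon: add q2.
No new states can be added; the closed set is {q0, q1, q2, q3, q8, q9}.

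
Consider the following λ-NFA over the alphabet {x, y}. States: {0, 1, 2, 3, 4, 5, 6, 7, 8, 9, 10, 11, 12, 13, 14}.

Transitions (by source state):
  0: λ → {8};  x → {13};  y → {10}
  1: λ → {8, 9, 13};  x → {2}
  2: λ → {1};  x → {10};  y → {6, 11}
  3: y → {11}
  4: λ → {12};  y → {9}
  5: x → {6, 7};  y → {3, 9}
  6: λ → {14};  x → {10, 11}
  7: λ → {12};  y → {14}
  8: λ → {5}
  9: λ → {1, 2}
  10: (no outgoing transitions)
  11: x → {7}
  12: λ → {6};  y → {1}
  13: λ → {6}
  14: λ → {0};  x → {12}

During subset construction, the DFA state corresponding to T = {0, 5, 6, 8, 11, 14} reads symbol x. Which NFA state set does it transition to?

{0, 5, 6, 7, 8, 10, 11, 12, 13, 14}

0 on x → {13}.
5 on x → {6, 7}.
6 on x → {10, 11}.
11 on x → {7}.
14 on x → {12}.
No x-transition from 8.
Union after reading x: {6, 7, 10, 11, 12, 13}.
Now take the λ-closure:
From 6 via λ: add 14.
From 14 via λ: add 0.
From 0 via λ: add 8.
From 8 via λ: add 5.
No new states can be added; the closed set is {0, 5, 6, 7, 8, 10, 11, 12, 13, 14}.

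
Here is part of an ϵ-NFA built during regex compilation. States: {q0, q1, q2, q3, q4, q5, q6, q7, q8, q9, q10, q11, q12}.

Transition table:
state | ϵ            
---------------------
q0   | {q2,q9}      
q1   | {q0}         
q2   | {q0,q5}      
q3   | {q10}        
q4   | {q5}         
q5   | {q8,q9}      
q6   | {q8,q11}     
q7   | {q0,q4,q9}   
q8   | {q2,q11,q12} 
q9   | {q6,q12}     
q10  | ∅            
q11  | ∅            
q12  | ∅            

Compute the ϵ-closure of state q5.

Start with {q5}.
From q5 via ϵ: add q8, q9.
From q8 via ϵ: add q2, q11, q12.
From q9 via ϵ: add q6.
From q2 via ϵ: add q0.
No new states can be added; the closed set is {q0, q2, q5, q6, q8, q9, q11, q12}.

{q0, q2, q5, q6, q8, q9, q11, q12}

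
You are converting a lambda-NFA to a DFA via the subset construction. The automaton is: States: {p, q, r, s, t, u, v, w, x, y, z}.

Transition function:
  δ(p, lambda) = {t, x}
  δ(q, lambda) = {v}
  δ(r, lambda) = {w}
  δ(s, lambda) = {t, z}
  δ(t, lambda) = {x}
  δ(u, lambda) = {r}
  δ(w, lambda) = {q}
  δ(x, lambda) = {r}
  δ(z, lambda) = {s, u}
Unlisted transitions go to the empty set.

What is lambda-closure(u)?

{q, r, u, v, w}

Start with {u}.
From u via lambda: add r.
From r via lambda: add w.
From w via lambda: add q.
From q via lambda: add v.
No new states can be added; the closed set is {q, r, u, v, w}.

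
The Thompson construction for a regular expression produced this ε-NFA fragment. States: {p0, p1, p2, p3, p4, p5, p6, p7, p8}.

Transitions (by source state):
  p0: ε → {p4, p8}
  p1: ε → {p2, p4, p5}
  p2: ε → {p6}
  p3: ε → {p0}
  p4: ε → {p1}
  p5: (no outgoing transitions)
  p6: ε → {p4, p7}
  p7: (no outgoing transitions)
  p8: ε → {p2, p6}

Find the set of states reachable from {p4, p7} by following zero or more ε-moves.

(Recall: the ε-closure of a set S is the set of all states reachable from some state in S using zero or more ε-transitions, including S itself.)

Start with {p4, p7}.
From p4 via ε: add p1.
From p1 via ε: add p2, p5.
From p2 via ε: add p6.
No new states can be added; the closed set is {p1, p2, p4, p5, p6, p7}.

{p1, p2, p4, p5, p6, p7}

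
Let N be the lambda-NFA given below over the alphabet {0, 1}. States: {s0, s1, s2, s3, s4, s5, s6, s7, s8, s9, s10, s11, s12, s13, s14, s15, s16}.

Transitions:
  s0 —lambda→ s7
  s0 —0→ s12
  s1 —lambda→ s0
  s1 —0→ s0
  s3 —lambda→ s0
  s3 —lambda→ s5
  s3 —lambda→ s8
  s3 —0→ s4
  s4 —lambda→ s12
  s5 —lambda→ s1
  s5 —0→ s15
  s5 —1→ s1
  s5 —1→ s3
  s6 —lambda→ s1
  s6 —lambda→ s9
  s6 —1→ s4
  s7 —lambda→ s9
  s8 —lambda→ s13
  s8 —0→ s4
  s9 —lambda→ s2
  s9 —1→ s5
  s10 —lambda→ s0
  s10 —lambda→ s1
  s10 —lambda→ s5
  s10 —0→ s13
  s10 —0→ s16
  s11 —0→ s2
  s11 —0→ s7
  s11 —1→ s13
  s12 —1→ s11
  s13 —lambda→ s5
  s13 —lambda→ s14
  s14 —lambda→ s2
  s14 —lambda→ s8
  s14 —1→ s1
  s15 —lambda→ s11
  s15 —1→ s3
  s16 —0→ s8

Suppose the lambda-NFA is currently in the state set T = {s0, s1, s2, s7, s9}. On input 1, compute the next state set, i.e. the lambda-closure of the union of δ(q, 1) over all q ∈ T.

{s0, s1, s2, s5, s7, s9}

s9 on 1 → {s5}.
No 1-transition from s0, s1, s2, s7.
Union after reading 1: {s5}.
Now take the lambda-closure:
From s5 via lambda: add s1.
From s1 via lambda: add s0.
From s0 via lambda: add s7.
From s7 via lambda: add s9.
From s9 via lambda: add s2.
No new states can be added; the closed set is {s0, s1, s2, s5, s7, s9}.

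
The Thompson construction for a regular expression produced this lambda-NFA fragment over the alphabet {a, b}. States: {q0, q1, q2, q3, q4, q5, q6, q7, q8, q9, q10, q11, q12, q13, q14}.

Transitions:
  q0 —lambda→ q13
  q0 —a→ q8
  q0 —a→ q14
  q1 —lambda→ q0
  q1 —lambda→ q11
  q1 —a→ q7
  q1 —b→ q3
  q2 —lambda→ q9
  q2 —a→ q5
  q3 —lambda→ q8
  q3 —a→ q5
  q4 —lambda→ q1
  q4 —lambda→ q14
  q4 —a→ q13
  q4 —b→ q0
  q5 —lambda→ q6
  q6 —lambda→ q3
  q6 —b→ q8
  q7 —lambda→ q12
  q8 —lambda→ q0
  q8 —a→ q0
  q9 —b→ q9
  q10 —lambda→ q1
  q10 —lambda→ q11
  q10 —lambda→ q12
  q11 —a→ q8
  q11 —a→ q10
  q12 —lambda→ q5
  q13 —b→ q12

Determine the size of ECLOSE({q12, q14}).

Start with {q12, q14}.
From q12 via lambda: add q5.
From q5 via lambda: add q6.
From q6 via lambda: add q3.
From q3 via lambda: add q8.
From q8 via lambda: add q0.
From q0 via lambda: add q13.
lambda-closure = {q0, q3, q5, q6, q8, q12, q13, q14}, which has 8 states.

8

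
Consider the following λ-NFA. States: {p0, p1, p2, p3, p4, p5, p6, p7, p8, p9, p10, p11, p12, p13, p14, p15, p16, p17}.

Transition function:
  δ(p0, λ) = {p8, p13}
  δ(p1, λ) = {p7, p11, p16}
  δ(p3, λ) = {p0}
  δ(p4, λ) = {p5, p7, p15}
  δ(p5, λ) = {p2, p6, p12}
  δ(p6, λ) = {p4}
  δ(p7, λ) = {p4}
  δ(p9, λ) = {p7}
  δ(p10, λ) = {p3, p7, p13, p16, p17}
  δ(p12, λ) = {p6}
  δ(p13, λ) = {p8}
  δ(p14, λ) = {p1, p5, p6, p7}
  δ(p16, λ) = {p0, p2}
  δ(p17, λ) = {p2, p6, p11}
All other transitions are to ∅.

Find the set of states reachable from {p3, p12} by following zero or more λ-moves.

{p0, p2, p3, p4, p5, p6, p7, p8, p12, p13, p15}

Start with {p3, p12}.
From p3 via λ: add p0.
From p12 via λ: add p6.
From p0 via λ: add p8, p13.
From p6 via λ: add p4.
From p4 via λ: add p5, p7, p15.
From p5 via λ: add p2.
No new states can be added; the closed set is {p0, p2, p3, p4, p5, p6, p7, p8, p12, p13, p15}.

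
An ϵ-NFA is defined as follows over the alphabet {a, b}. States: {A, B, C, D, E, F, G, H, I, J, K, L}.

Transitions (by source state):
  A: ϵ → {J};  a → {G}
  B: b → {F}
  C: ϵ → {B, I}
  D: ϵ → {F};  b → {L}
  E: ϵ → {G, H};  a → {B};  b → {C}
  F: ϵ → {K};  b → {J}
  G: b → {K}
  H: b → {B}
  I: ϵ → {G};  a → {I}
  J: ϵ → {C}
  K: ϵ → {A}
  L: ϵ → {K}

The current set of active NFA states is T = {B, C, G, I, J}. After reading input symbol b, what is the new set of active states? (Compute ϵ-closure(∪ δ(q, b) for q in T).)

B on b → {F}.
G on b → {K}.
No b-transition from C, I, J.
Union after reading b: {F, K}.
Now take the ϵ-closure:
From K via ϵ: add A.
From A via ϵ: add J.
From J via ϵ: add C.
From C via ϵ: add B, I.
From I via ϵ: add G.
No new states can be added; the closed set is {A, B, C, F, G, I, J, K}.

{A, B, C, F, G, I, J, K}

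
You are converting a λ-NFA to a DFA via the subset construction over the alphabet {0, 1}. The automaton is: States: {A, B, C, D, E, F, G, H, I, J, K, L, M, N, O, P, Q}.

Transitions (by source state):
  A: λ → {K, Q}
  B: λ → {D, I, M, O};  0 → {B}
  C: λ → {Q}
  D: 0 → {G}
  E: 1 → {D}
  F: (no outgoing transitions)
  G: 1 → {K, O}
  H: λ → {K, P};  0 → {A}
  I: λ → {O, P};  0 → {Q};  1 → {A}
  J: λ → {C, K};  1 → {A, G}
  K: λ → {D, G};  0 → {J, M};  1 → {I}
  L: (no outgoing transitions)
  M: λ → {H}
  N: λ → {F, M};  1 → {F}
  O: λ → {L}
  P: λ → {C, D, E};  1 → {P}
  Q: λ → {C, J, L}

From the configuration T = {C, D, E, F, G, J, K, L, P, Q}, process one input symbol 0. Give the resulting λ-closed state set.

{C, D, E, G, H, J, K, L, M, P, Q}

D on 0 → {G}.
K on 0 → {J, M}.
No 0-transition from C, E, F, G, J, L, P, Q.
Union after reading 0: {G, J, M}.
Now take the λ-closure:
From J via λ: add C, K.
From M via λ: add H.
From C via λ: add Q.
From H via λ: add P.
From K via λ: add D.
From P via λ: add E.
From Q via λ: add L.
No new states can be added; the closed set is {C, D, E, G, H, J, K, L, M, P, Q}.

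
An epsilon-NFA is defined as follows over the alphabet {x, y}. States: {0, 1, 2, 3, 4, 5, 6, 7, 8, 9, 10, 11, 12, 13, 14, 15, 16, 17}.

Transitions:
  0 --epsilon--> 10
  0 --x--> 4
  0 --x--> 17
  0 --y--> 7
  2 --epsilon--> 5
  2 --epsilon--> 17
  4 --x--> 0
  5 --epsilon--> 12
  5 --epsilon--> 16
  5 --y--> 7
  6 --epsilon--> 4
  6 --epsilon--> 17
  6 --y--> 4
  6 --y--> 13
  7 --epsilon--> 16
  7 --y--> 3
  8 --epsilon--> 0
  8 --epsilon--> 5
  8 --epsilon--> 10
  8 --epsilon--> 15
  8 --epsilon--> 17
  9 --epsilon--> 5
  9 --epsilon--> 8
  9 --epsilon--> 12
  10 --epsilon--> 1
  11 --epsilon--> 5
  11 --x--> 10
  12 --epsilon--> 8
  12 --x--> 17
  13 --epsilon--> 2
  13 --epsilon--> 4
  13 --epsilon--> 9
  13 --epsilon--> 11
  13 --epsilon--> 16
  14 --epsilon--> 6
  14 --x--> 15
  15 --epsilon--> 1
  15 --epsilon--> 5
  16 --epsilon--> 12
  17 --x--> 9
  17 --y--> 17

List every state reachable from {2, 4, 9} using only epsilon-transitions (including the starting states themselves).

Start with {2, 4, 9}.
From 2 via epsilon: add 5, 17.
From 9 via epsilon: add 8, 12.
From 5 via epsilon: add 16.
From 8 via epsilon: add 0, 10, 15.
From 10 via epsilon: add 1.
No new states can be added; the closed set is {0, 1, 2, 4, 5, 8, 9, 10, 12, 15, 16, 17}.

{0, 1, 2, 4, 5, 8, 9, 10, 12, 15, 16, 17}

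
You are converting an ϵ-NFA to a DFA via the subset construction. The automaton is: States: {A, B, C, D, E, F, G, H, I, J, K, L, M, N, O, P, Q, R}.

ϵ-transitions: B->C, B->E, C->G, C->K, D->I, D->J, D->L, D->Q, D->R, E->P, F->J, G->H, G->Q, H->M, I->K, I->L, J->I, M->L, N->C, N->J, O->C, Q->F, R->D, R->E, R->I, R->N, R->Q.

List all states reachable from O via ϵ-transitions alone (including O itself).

Start with {O}.
From O via ϵ: add C.
From C via ϵ: add G, K.
From G via ϵ: add H, Q.
From H via ϵ: add M.
From Q via ϵ: add F.
From F via ϵ: add J.
From M via ϵ: add L.
From J via ϵ: add I.
No new states can be added; the closed set is {C, F, G, H, I, J, K, L, M, O, Q}.

{C, F, G, H, I, J, K, L, M, O, Q}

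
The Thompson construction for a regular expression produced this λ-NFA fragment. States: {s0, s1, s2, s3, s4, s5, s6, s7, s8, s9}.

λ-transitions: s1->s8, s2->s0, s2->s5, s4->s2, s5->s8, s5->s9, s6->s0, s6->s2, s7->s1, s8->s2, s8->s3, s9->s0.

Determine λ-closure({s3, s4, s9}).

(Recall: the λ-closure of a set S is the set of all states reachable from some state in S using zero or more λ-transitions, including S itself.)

Start with {s3, s4, s9}.
From s4 via λ: add s2.
From s9 via λ: add s0.
From s2 via λ: add s5.
From s5 via λ: add s8.
No new states can be added; the closed set is {s0, s2, s3, s4, s5, s8, s9}.

{s0, s2, s3, s4, s5, s8, s9}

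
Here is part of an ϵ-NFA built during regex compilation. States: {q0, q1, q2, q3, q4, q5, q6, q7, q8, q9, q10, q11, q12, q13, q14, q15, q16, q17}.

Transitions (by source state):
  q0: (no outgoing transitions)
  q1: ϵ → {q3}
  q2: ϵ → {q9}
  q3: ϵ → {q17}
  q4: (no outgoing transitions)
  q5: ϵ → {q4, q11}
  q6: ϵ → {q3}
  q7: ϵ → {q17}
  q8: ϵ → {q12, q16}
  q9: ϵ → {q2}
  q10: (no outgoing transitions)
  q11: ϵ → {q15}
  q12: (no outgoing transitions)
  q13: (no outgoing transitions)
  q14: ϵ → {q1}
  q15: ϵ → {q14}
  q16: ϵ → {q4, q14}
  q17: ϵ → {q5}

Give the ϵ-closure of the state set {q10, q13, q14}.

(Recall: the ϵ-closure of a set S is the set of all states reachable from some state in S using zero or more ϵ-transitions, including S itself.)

Start with {q10, q13, q14}.
From q14 via ϵ: add q1.
From q1 via ϵ: add q3.
From q3 via ϵ: add q17.
From q17 via ϵ: add q5.
From q5 via ϵ: add q4, q11.
From q11 via ϵ: add q15.
No new states can be added; the closed set is {q1, q3, q4, q5, q10, q11, q13, q14, q15, q17}.

{q1, q3, q4, q5, q10, q11, q13, q14, q15, q17}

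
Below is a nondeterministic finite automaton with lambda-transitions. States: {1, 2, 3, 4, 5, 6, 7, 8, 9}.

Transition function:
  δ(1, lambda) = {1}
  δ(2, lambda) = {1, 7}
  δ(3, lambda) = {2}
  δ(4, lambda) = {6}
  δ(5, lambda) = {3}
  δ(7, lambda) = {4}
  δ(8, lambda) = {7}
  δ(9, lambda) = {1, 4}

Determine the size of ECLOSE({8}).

4

Start with {8}.
From 8 via lambda: add 7.
From 7 via lambda: add 4.
From 4 via lambda: add 6.
lambda-closure = {4, 6, 7, 8}, which has 4 states.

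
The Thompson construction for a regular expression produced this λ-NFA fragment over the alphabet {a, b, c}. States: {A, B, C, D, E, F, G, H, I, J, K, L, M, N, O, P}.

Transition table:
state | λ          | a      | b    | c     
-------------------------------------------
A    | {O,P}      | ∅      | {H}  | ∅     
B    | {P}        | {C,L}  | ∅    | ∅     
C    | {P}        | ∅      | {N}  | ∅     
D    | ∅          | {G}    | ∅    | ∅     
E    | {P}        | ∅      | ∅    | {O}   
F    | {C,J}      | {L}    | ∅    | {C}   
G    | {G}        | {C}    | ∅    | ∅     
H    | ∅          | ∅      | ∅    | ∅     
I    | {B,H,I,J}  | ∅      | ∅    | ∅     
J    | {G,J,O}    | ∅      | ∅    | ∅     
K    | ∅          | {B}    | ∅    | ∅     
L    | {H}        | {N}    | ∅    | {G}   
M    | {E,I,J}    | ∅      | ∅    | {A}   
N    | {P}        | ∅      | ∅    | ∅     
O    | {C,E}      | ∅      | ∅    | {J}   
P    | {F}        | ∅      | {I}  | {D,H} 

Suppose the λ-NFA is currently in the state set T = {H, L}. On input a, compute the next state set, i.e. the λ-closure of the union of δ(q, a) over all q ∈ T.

{C, E, F, G, J, N, O, P}

L on a → {N}.
No a-transition from H.
Union after reading a: {N}.
Now take the λ-closure:
From N via λ: add P.
From P via λ: add F.
From F via λ: add C, J.
From J via λ: add G, O.
From O via λ: add E.
No new states can be added; the closed set is {C, E, F, G, J, N, O, P}.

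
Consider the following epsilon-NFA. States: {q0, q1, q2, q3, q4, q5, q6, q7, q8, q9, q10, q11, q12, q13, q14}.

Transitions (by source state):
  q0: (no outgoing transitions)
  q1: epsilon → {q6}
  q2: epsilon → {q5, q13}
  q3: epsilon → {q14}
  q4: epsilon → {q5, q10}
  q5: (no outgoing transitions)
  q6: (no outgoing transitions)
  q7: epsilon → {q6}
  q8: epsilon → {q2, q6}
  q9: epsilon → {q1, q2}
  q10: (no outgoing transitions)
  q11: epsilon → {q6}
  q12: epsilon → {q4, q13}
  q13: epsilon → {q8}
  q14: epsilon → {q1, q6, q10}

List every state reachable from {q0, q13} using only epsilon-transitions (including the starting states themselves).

{q0, q2, q5, q6, q8, q13}

Start with {q0, q13}.
From q13 via epsilon: add q8.
From q8 via epsilon: add q2, q6.
From q2 via epsilon: add q5.
No new states can be added; the closed set is {q0, q2, q5, q6, q8, q13}.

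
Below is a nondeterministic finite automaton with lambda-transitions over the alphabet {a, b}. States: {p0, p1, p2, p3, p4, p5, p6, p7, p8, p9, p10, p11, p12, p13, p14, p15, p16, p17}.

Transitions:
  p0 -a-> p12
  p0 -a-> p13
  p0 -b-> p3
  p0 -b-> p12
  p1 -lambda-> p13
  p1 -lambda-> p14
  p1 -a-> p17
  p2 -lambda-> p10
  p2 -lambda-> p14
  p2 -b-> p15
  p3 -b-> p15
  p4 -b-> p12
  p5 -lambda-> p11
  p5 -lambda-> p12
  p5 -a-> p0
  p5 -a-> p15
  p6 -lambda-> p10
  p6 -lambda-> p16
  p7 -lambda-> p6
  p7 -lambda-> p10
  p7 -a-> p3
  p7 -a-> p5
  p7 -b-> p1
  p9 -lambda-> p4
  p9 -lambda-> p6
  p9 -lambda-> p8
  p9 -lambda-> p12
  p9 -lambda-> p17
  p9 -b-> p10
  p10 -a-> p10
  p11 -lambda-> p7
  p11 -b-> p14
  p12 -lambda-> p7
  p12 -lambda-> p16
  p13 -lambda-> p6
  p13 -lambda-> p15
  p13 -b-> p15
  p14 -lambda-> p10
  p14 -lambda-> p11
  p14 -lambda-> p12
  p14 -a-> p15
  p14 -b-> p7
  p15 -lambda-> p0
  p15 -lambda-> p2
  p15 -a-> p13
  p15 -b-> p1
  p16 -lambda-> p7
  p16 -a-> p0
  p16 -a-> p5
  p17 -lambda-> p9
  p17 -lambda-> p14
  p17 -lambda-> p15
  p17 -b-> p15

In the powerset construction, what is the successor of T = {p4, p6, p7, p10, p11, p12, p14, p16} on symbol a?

{p0, p2, p3, p5, p6, p7, p10, p11, p12, p14, p15, p16}

p7 on a → {p3, p5}.
p10 on a → {p10}.
p14 on a → {p15}.
p16 on a → {p0, p5}.
No a-transition from p4, p6, p11, p12.
Union after reading a: {p0, p3, p5, p10, p15}.
Now take the lambda-closure:
From p5 via lambda: add p11, p12.
From p15 via lambda: add p2.
From p2 via lambda: add p14.
From p11 via lambda: add p7.
From p12 via lambda: add p16.
From p7 via lambda: add p6.
No new states can be added; the closed set is {p0, p2, p3, p5, p6, p7, p10, p11, p12, p14, p15, p16}.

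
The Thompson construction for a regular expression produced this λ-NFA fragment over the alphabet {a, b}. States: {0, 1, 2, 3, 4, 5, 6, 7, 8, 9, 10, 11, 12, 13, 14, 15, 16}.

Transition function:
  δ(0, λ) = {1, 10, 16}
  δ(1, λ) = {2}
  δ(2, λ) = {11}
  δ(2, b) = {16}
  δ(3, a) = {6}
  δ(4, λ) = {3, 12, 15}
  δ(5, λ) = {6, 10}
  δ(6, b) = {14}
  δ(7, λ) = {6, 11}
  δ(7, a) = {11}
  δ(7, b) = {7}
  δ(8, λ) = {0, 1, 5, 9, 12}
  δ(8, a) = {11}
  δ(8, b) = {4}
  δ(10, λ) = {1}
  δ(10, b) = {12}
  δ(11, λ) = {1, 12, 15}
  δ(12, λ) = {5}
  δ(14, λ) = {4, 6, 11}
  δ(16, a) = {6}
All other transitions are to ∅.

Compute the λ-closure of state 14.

Start with {14}.
From 14 via λ: add 4, 6, 11.
From 4 via λ: add 3, 12, 15.
From 11 via λ: add 1.
From 1 via λ: add 2.
From 12 via λ: add 5.
From 5 via λ: add 10.
No new states can be added; the closed set is {1, 2, 3, 4, 5, 6, 10, 11, 12, 14, 15}.

{1, 2, 3, 4, 5, 6, 10, 11, 12, 14, 15}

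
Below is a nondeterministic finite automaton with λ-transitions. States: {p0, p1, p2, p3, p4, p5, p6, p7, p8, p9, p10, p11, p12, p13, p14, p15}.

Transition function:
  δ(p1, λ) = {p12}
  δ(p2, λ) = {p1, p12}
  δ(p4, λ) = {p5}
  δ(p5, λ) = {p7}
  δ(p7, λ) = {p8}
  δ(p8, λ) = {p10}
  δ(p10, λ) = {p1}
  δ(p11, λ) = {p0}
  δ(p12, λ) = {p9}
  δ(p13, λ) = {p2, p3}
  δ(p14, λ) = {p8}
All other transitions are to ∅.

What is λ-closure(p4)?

{p1, p4, p5, p7, p8, p9, p10, p12}

Start with {p4}.
From p4 via λ: add p5.
From p5 via λ: add p7.
From p7 via λ: add p8.
From p8 via λ: add p10.
From p10 via λ: add p1.
From p1 via λ: add p12.
From p12 via λ: add p9.
No new states can be added; the closed set is {p1, p4, p5, p7, p8, p9, p10, p12}.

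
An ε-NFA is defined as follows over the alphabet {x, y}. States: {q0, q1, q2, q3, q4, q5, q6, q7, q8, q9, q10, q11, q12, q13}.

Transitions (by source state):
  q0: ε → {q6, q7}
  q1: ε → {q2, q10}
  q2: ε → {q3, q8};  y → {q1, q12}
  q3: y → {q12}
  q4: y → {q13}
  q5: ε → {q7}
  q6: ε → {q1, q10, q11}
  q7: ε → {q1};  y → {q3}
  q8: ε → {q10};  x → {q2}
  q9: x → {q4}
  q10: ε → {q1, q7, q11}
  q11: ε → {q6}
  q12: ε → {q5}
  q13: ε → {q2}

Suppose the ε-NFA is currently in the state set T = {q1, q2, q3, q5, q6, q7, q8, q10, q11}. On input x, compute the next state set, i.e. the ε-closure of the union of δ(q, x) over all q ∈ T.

q8 on x → {q2}.
No x-transition from q1, q2, q3, q5, q6, q7, q10, q11.
Union after reading x: {q2}.
Now take the ε-closure:
From q2 via ε: add q3, q8.
From q8 via ε: add q10.
From q10 via ε: add q1, q7, q11.
From q11 via ε: add q6.
No new states can be added; the closed set is {q1, q2, q3, q6, q7, q8, q10, q11}.

{q1, q2, q3, q6, q7, q8, q10, q11}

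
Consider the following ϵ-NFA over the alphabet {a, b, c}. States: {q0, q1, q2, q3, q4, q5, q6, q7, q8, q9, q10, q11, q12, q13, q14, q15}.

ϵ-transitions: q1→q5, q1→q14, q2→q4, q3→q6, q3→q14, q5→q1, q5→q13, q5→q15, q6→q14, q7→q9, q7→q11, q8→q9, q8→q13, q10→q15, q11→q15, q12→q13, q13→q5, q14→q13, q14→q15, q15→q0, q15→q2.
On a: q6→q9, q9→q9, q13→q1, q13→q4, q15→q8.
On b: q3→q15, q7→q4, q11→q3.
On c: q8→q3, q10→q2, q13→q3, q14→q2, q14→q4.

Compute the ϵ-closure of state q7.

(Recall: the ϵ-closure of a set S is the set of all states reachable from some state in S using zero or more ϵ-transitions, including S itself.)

Start with {q7}.
From q7 via ϵ: add q9, q11.
From q11 via ϵ: add q15.
From q15 via ϵ: add q0, q2.
From q2 via ϵ: add q4.
No new states can be added; the closed set is {q0, q2, q4, q7, q9, q11, q15}.

{q0, q2, q4, q7, q9, q11, q15}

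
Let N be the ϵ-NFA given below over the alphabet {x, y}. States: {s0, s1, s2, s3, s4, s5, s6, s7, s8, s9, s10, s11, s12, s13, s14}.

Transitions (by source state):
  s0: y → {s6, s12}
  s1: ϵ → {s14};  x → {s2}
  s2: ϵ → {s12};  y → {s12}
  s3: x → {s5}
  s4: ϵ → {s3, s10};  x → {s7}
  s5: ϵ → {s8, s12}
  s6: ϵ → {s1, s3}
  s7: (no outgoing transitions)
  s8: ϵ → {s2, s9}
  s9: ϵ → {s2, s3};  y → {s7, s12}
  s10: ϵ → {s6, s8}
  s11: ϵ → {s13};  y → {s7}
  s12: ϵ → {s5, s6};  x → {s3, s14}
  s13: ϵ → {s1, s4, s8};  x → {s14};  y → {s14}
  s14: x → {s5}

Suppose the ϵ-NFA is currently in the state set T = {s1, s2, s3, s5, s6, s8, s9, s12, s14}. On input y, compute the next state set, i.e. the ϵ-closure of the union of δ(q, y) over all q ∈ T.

s2 on y → {s12}.
s9 on y → {s7, s12}.
No y-transition from s1, s3, s5, s6, s8, s12, s14.
Union after reading y: {s7, s12}.
Now take the ϵ-closure:
From s12 via ϵ: add s5, s6.
From s5 via ϵ: add s8.
From s6 via ϵ: add s1, s3.
From s1 via ϵ: add s14.
From s8 via ϵ: add s2, s9.
No new states can be added; the closed set is {s1, s2, s3, s5, s6, s7, s8, s9, s12, s14}.

{s1, s2, s3, s5, s6, s7, s8, s9, s12, s14}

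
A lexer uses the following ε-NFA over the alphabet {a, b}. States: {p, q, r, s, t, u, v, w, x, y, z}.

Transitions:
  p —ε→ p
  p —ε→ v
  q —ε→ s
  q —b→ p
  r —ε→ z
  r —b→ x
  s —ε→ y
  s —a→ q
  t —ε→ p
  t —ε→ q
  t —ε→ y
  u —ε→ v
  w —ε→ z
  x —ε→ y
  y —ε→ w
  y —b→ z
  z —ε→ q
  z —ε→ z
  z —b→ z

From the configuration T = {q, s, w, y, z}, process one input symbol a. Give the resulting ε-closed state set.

{q, s, w, y, z}

s on a → {q}.
No a-transition from q, w, y, z.
Union after reading a: {q}.
Now take the ε-closure:
From q via ε: add s.
From s via ε: add y.
From y via ε: add w.
From w via ε: add z.
No new states can be added; the closed set is {q, s, w, y, z}.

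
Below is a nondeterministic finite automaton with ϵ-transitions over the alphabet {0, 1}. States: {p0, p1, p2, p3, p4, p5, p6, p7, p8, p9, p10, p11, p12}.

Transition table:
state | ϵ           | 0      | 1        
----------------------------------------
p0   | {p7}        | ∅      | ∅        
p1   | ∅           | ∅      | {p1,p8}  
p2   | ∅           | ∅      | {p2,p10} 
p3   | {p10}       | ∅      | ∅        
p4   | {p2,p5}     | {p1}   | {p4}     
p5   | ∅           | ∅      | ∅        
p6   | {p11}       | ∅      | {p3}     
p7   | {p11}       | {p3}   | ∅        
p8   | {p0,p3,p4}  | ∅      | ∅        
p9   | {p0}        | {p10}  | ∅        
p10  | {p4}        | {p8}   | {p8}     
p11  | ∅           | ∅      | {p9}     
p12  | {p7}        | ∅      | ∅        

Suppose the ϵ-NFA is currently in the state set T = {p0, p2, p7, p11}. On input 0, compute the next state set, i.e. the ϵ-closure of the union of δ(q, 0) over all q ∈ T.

{p2, p3, p4, p5, p10}

p7 on 0 → {p3}.
No 0-transition from p0, p2, p11.
Union after reading 0: {p3}.
Now take the ϵ-closure:
From p3 via ϵ: add p10.
From p10 via ϵ: add p4.
From p4 via ϵ: add p2, p5.
No new states can be added; the closed set is {p2, p3, p4, p5, p10}.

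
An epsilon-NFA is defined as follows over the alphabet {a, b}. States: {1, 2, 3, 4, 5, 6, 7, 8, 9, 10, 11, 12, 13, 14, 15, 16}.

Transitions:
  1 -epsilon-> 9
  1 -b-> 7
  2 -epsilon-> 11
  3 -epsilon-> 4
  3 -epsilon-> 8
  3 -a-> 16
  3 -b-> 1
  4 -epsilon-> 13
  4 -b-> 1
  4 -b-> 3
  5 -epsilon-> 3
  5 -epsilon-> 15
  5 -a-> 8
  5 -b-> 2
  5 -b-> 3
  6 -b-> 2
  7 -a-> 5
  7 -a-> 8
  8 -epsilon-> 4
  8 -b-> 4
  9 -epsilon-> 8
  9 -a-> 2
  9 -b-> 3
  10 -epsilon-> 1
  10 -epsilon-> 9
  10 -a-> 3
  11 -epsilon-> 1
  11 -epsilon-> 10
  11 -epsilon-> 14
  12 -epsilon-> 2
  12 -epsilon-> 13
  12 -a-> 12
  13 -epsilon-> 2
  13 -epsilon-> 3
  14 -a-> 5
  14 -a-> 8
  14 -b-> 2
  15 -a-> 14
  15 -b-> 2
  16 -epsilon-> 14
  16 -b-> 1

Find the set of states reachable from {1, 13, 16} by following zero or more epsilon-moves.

{1, 2, 3, 4, 8, 9, 10, 11, 13, 14, 16}

Start with {1, 13, 16}.
From 1 via epsilon: add 9.
From 13 via epsilon: add 2, 3.
From 16 via epsilon: add 14.
From 2 via epsilon: add 11.
From 3 via epsilon: add 4, 8.
From 11 via epsilon: add 10.
No new states can be added; the closed set is {1, 2, 3, 4, 8, 9, 10, 11, 13, 14, 16}.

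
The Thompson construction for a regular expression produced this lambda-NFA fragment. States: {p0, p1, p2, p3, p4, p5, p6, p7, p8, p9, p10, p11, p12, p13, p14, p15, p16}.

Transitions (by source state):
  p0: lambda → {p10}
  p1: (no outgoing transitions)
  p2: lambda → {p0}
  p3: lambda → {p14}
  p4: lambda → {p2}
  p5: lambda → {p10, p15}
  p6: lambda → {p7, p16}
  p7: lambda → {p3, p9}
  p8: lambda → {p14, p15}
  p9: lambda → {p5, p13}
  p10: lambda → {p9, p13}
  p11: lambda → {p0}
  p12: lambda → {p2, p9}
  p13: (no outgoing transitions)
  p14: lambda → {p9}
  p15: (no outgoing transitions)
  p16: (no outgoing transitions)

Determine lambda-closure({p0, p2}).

Start with {p0, p2}.
From p0 via lambda: add p10.
From p10 via lambda: add p9, p13.
From p9 via lambda: add p5.
From p5 via lambda: add p15.
No new states can be added; the closed set is {p0, p2, p5, p9, p10, p13, p15}.

{p0, p2, p5, p9, p10, p13, p15}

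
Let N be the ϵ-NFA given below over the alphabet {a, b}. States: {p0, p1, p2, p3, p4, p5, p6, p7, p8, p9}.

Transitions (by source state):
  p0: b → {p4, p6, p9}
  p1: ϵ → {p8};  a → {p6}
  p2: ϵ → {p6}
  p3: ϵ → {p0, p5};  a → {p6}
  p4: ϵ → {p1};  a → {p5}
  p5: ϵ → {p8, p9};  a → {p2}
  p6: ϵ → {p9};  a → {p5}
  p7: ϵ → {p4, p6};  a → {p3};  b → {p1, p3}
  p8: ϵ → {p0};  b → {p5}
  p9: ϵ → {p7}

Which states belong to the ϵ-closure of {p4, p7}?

Start with {p4, p7}.
From p4 via ϵ: add p1.
From p7 via ϵ: add p6.
From p1 via ϵ: add p8.
From p6 via ϵ: add p9.
From p8 via ϵ: add p0.
No new states can be added; the closed set is {p0, p1, p4, p6, p7, p8, p9}.

{p0, p1, p4, p6, p7, p8, p9}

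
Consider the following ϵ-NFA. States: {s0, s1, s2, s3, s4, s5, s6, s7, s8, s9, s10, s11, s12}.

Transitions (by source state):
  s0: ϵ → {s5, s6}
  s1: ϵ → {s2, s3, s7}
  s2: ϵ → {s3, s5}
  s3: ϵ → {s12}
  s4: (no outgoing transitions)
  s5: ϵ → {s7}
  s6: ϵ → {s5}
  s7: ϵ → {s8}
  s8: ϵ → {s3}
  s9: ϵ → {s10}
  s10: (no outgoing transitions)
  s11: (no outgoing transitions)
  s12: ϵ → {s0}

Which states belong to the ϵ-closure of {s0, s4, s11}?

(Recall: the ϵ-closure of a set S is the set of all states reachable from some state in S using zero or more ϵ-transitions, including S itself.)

{s0, s3, s4, s5, s6, s7, s8, s11, s12}

Start with {s0, s4, s11}.
From s0 via ϵ: add s5, s6.
From s5 via ϵ: add s7.
From s7 via ϵ: add s8.
From s8 via ϵ: add s3.
From s3 via ϵ: add s12.
No new states can be added; the closed set is {s0, s3, s4, s5, s6, s7, s8, s11, s12}.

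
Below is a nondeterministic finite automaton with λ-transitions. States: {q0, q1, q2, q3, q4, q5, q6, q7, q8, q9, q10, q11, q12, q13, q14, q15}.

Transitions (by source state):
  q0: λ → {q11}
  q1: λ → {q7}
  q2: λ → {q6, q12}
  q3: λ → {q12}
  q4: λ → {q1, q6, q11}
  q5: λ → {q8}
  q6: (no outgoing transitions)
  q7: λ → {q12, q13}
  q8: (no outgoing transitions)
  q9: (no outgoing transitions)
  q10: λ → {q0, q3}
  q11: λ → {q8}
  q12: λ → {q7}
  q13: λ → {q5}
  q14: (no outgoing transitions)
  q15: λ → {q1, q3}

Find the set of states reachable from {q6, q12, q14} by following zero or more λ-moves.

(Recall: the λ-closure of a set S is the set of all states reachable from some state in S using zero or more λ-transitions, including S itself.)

Start with {q6, q12, q14}.
From q12 via λ: add q7.
From q7 via λ: add q13.
From q13 via λ: add q5.
From q5 via λ: add q8.
No new states can be added; the closed set is {q5, q6, q7, q8, q12, q13, q14}.

{q5, q6, q7, q8, q12, q13, q14}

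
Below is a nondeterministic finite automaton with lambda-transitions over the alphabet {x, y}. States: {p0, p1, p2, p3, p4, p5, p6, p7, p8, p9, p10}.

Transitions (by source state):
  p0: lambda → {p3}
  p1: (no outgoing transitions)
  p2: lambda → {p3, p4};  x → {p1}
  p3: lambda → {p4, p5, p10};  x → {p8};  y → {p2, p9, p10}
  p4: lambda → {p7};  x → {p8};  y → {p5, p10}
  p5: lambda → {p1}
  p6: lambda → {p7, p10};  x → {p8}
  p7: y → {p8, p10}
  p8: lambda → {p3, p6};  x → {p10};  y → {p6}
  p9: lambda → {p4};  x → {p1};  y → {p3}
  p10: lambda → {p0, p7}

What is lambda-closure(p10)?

Start with {p10}.
From p10 via lambda: add p0, p7.
From p0 via lambda: add p3.
From p3 via lambda: add p4, p5.
From p5 via lambda: add p1.
No new states can be added; the closed set is {p0, p1, p3, p4, p5, p7, p10}.

{p0, p1, p3, p4, p5, p7, p10}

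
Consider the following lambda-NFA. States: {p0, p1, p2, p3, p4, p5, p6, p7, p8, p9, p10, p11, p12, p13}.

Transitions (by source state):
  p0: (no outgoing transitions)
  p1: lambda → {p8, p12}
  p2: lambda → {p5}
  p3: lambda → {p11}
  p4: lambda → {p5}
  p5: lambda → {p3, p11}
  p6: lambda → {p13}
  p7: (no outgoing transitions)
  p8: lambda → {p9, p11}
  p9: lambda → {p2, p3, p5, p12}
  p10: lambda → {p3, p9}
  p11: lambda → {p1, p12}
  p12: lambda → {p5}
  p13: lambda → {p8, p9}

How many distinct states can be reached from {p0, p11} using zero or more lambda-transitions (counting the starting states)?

Start with {p0, p11}.
From p11 via lambda: add p1, p12.
From p1 via lambda: add p8.
From p12 via lambda: add p5.
From p5 via lambda: add p3.
From p8 via lambda: add p9.
From p9 via lambda: add p2.
lambda-closure = {p0, p1, p2, p3, p5, p8, p9, p11, p12}, which has 9 states.

9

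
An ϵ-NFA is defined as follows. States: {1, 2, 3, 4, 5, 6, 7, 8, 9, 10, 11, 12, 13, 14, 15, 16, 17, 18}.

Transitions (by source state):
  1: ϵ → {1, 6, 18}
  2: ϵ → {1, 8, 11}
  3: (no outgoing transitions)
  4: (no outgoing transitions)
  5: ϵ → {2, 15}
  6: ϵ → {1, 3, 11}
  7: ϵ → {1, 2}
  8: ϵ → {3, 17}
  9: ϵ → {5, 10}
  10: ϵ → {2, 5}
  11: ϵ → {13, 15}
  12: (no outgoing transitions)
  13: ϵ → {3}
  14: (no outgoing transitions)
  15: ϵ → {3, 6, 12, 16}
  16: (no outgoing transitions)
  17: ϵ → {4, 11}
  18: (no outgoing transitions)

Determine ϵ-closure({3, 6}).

{1, 3, 6, 11, 12, 13, 15, 16, 18}

Start with {3, 6}.
From 6 via ϵ: add 1, 11.
From 1 via ϵ: add 18.
From 11 via ϵ: add 13, 15.
From 15 via ϵ: add 12, 16.
No new states can be added; the closed set is {1, 3, 6, 11, 12, 13, 15, 16, 18}.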